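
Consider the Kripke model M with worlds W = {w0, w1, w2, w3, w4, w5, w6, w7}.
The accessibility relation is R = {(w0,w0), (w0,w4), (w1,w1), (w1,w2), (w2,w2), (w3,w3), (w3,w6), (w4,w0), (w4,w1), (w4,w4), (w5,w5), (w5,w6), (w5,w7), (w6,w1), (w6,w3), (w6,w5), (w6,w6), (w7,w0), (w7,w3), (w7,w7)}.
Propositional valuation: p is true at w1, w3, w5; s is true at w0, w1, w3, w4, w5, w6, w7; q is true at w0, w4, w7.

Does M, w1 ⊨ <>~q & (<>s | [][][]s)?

Yes

Recall that []ψ holds at a world iff ψ holds at every accessible world, and <>ψ holds iff ψ holds at some accessible world.
At w1: <>~q is true, <>s | [][][]s is true, so <>~q & (<>s | [][][]s) is true.
  At w1: <>~q requires ~q at some successor in {w1, w2}.
    ~q holds at w1, so <>~q is true at w1.
  At w1: <>s is true, [][][]s is false, so <>s | [][][]s is true.
    At w1: <>s requires s at some successor in {w1, w2}.
      s holds at w1, so <>s is true at w1.
    At w1: [][][]s requires [][]s at every successor {w1, w2}.
      [][]s fails at w1, so [][][]s is false at w1.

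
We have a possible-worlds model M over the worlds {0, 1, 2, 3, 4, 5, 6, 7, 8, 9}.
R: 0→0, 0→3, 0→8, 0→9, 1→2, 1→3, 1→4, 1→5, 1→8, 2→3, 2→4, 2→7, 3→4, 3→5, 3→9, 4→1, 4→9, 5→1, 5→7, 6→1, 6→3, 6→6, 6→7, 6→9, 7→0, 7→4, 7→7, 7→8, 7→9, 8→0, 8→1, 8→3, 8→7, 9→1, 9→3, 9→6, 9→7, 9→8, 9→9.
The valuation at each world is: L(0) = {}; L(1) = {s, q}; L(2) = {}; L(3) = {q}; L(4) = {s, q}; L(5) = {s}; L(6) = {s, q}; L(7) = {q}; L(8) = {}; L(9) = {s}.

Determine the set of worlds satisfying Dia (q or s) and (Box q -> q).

0, 1, 3, 4, 6, 7, 8, 9

Let φ = Dia (q or s) and (Box q -> q). Evaluate φ at each world:
  0 (successors {0, 3, 8, 9}): φ is true.
  1 (successors {2, 3, 4, 5, 8}): φ is true.
  2 (successors {3, 4, 7}): φ is false.
  3 (successors {4, 5, 9}): φ is true.
  4 (successors {1, 9}): φ is true.
  5 (successors {1, 7}): φ is false.
  6 (successors {1, 3, 6, 7, 9}): φ is true.
  7 (successors {0, 4, 7, 8, 9}): φ is true.
  8 (successors {0, 1, 3, 7}): φ is true.
  9 (successors {1, 3, 6, 7, 8, 9}): φ is true.
For instance, at 6:
  At 6: Dia (q or s) is true, Box q -> q is true, so Dia (q or s) and (Box q -> q) is true.
    At 6: Dia (q or s) requires q or s at some successor in {1, 3, 6, 7, 9}.
      q or s holds at 1, so Dia (q or s) is true at 6.
    At 6: Box q is false, q is true, so Box q -> q is true.
      At 6: Box q requires q at every successor {1, 3, 6, 7, 9}.
        q fails at 9, so Box q is false at 6.
Satisfying worlds: {0, 1, 3, 4, 6, 7, 8, 9}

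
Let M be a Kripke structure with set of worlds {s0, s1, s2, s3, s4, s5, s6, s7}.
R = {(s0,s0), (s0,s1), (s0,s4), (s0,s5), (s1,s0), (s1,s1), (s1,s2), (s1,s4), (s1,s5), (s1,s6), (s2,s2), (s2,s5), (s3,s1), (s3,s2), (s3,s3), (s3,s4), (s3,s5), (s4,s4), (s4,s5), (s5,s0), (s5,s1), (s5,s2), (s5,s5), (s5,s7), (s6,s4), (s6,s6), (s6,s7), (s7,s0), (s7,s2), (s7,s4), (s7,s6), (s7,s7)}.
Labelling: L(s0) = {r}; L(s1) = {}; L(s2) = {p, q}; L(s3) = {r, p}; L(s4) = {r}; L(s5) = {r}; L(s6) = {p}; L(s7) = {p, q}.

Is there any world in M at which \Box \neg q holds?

Let φ = \Box \neg q. Evaluate φ at each world:
  s0 (successors {s0, s1, s4, s5}): φ is true.
  s1 (successors {s0, s1, s2, s4, s5, s6}): φ is false.
  s2 (successors {s2, s5}): φ is false.
  s3 (successors {s1, s2, s3, s4, s5}): φ is false.
  s4 (successors {s4, s5}): φ is true.
  s5 (successors {s0, s1, s2, s5, s7}): φ is false.
  s6 (successors {s4, s6, s7}): φ is false.
  s7 (successors {s0, s2, s4, s6, s7}): φ is false.
Detail at s0 (witness):
  At s0: \Box \neg q requires \neg q at every successor {s0, s1, s4, s5}.
    At s0: \neg q is true.
    At s1: \neg q is true.
    At s4: \neg q is true.
    At s5: \neg q is true.
  So \Box \neg q is true at s0.

Yes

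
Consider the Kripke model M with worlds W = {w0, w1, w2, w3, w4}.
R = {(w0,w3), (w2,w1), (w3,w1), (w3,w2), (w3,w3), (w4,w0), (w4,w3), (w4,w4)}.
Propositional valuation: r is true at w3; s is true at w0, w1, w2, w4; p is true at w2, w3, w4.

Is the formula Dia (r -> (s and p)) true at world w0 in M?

No

At w0: Dia (r -> (s and p)) requires r -> (s and p) at some successor in {w3}.
  At w3: r -> (s and p) is false.
So Dia (r -> (s and p)) is false at w0.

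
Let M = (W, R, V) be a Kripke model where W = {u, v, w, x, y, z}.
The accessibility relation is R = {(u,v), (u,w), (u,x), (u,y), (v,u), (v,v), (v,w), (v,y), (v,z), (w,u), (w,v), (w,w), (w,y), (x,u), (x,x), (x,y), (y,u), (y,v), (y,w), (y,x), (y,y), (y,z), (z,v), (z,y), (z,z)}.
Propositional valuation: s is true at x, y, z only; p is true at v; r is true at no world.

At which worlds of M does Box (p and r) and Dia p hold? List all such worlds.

Let φ = Box (p and r) and Dia p. Evaluate φ at each world:
  u (successors {v, w, x, y}): φ is false.
  v (successors {u, v, w, y, z}): φ is false.
  w (successors {u, v, w, y}): φ is false.
  x (successors {u, x, y}): φ is false.
  y (successors {u, v, w, x, y, z}): φ is false.
  z (successors {v, y, z}): φ is false.
For instance, at y:
  At y: Box (p and r) is false, Dia p is true, so Box (p and r) and Dia p is false.
    At y: Box (p and r) requires p and r at every successor {u, v, w, x, y, z}.
      p and r fails at u, so Box (p and r) is false at y.
    At y: Dia p requires p at some successor in {u, v, w, x, y, z}.
      p holds at v, so Dia p is true at y.
Satisfying worlds: none.

none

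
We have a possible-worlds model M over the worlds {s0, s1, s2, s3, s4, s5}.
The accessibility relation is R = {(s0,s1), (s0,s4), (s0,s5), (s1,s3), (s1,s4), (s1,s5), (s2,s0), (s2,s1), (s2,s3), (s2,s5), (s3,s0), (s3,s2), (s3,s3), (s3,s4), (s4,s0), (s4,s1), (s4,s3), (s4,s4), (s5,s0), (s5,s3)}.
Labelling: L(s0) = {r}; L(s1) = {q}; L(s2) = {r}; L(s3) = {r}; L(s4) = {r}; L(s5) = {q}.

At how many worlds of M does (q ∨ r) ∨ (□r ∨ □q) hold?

6

Recall that □ψ holds at a world iff ψ holds at every accessible world, and ◇ψ holds iff ψ holds at some accessible world.
Let φ = (q ∨ r) ∨ (□r ∨ □q). Evaluate φ at each world:
  s0 (successors {s1, s4, s5}): φ is true.
  s1 (successors {s3, s4, s5}): φ is true.
  s2 (successors {s0, s1, s3, s5}): φ is true.
  s3 (successors {s0, s2, s3, s4}): φ is true.
  s4 (successors {s0, s1, s3, s4}): φ is true.
  s5 (successors {s0, s3}): φ is true.
For instance, at s2:
  At s2: q ∨ r is true, □r ∨ □q is false, so (q ∨ r) ∨ (□r ∨ □q) is true.
    At s2: □r is false, □q is false, so □r ∨ □q is false.
      At s2: □r requires r at every successor {s0, s1, s3, s5}.
        r fails at s1, so □r is false at s2.
      At s2: □q requires q at every successor {s0, s1, s3, s5}.
        q fails at s0, so □q is false at s2.
Satisfying worlds: {s0, s1, s2, s3, s4, s5}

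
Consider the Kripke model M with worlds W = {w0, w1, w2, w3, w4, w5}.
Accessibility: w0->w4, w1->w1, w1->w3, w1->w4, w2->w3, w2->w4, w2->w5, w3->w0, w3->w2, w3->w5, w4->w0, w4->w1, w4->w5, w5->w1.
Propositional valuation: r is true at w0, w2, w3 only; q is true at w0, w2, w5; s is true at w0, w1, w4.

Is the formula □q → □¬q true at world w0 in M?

Yes

At w0: □q is false, □¬q is true, so □q → □¬q is true.
  At w0: □q requires q at every successor {w4}.
    q fails at w4, so □q is false at w0.
  At w0: □¬q requires ¬q at every successor {w4}.
    At w4: ¬q is true.
  So □¬q is true at w0.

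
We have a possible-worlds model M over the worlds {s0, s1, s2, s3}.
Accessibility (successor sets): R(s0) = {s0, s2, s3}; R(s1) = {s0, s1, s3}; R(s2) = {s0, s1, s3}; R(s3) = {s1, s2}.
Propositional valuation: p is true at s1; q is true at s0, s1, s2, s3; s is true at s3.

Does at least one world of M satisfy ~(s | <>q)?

No

Let φ = ~(s | <>q). Evaluate φ at each world:
  s0 (successors {s0, s2, s3}): φ is false.
  s1 (successors {s0, s1, s3}): φ is false.
  s2 (successors {s0, s1, s3}): φ is false.
  s3 (successors {s1, s2}): φ is false.
For instance, at s3:
  At s3: s | <>q is true, so ~(s | <>q) is false.
    At s3: s is true, <>q is true, so s | <>q is true.
      At s3: <>q requires q at some successor in {s1, s2}.
        q holds at s1, so <>q is true at s3.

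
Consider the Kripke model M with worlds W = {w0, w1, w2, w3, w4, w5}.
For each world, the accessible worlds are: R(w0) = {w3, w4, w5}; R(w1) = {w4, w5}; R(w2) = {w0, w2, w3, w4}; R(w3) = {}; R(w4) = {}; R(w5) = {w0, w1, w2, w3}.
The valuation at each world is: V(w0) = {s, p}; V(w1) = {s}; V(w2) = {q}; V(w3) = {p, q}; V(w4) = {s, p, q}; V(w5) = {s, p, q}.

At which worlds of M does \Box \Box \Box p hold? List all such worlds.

w3, w4

Let φ = \Box \Box \Box p. Evaluate φ at each world:
  w0 (successors {w3, w4, w5}): φ is false.
  w1 (successors {w4, w5}): φ is false.
  w2 (successors {w0, w2, w3, w4}): φ is false.
  w3 (successors ∅): φ is true.
  w4 (successors ∅): φ is true.
  w5 (successors {w0, w1, w2, w3}): φ is false.
For instance, at w5:
  At w5: \Box \Box \Box p requires \Box \Box p at every successor {w0, w1, w2, w3}.
    \Box \Box p fails at w0, so \Box \Box \Box p is false at w5.
      At w0: \Box \Box p requires \Box p at every successor {w3, w4, w5}.
        \Box p fails at w5, so \Box \Box p is false at w0.
Satisfying worlds: {w3, w4}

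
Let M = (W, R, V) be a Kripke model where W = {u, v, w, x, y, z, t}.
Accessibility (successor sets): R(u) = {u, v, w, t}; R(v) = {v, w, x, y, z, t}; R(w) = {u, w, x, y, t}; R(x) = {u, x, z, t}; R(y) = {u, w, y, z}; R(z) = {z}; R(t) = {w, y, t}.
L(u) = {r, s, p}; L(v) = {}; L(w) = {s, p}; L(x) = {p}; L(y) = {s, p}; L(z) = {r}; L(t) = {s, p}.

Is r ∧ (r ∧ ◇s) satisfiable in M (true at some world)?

Let φ = r ∧ (r ∧ ◇s). Evaluate φ at each world:
  u (successors {u, v, w, t}): φ is true.
  v (successors {v, w, x, y, z, t}): φ is false.
  w (successors {u, w, x, y, t}): φ is false.
  x (successors {u, x, z, t}): φ is false.
  y (successors {u, w, y, z}): φ is false.
  z (successors {z}): φ is false.
  t (successors {w, y, t}): φ is false.
Detail at u (witness):
  At u: r is true, r ∧ ◇s is true, so r ∧ (r ∧ ◇s) is true.
    At u: r is true, ◇s is true, so r ∧ ◇s is true.
      At u: ◇s requires s at some successor in {u, v, w, t}.
        s holds at u, so ◇s is true at u.

Yes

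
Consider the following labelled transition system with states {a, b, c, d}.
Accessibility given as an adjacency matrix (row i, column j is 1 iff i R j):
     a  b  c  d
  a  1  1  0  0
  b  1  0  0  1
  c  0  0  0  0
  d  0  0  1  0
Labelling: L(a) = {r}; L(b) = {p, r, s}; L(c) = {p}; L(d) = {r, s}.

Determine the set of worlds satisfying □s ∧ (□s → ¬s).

c

Recall that □ψ holds at a world iff ψ holds at every accessible world, and ◇ψ holds iff ψ holds at some accessible world.
Let φ = □s ∧ (□s → ¬s). Evaluate φ at each world:
  a (successors {a, b}): φ is false.
  b (successors {a, d}): φ is false.
  c (successors ∅): φ is true.
  d (successors {c}): φ is false.
For instance, at b:
  At b: □s is false, □s → ¬s is true, so □s ∧ (□s → ¬s) is false.
    At b: □s requires s at every successor {a, d}.
      s fails at a, so □s is false at b.
    At b: □s is false, ¬s is false, so □s → ¬s is true.
      At b: □s requires s at every successor {a, d}.
        s fails at a, so □s is false at b.
Satisfying worlds: {c}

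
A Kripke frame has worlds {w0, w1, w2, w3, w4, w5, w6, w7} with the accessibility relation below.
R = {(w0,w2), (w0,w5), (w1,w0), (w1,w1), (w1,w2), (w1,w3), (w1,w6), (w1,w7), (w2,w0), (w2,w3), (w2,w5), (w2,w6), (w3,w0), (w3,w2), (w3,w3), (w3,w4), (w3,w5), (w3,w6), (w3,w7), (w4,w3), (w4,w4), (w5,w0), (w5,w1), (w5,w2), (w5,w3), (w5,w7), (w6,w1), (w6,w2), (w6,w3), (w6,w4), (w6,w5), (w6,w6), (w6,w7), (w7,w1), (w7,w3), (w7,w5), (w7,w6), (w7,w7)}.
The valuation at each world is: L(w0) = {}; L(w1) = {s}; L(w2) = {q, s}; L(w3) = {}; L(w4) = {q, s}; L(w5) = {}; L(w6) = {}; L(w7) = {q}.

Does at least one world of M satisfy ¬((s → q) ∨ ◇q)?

No

Recall that ◇ψ holds at a world iff ψ holds at some accessible world.
Let φ = ¬((s → q) ∨ ◇q). Evaluate φ at each world:
  w0 (successors {w2, w5}): φ is false.
  w1 (successors {w0, w1, w2, w3, w6, w7}): φ is false.
  w2 (successors {w0, w3, w5, w6}): φ is false.
  w3 (successors {w0, w2, w3, w4, w5, w6, w7}): φ is false.
  w4 (successors {w3, w4}): φ is false.
  w5 (successors {w0, w1, w2, w3, w7}): φ is false.
  w6 (successors {w1, w2, w3, w4, w5, w6, w7}): φ is false.
  w7 (successors {w1, w3, w5, w6, w7}): φ is false.
For instance, at w3:
  At w3: (s → q) ∨ ◇q is true, so ¬((s → q) ∨ ◇q) is false.
    At w3: s → q is true, ◇q is true, so (s → q) ∨ ◇q is true.
      At w3: ◇q requires q at some successor in {w0, w2, w3, w4, w5, w6, w7}.
        q holds at w2, so ◇q is true at w3.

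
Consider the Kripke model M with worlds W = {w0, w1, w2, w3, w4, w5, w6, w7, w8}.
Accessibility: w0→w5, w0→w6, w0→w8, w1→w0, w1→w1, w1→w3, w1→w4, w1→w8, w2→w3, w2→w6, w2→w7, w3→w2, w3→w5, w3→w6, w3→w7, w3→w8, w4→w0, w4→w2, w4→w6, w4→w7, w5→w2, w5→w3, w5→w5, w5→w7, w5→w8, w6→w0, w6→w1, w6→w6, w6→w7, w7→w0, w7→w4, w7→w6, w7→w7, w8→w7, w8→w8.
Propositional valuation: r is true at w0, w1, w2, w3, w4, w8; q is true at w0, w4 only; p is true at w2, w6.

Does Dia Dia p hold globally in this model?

Let φ = Dia Dia p. Evaluate φ at each world:
  w0 (successors {w5, w6, w8}): φ is true.
  w1 (successors {w0, w1, w3, w4, w8}): φ is true.
  w2 (successors {w3, w6, w7}): φ is true.
  w3 (successors {w2, w5, w6, w7, w8}): φ is true.
  w4 (successors {w0, w2, w6, w7}): φ is true.
  w5 (successors {w2, w3, w5, w7, w8}): φ is true.
  w6 (successors {w0, w1, w6, w7}): φ is true.
  w7 (successors {w0, w4, w6, w7}): φ is true.
  w8 (successors {w7, w8}): φ is true.
For instance, at w2:
  At w2: Dia Dia p requires Dia p at some successor in {w3, w6, w7}.
    Dia p holds at w3, so Dia Dia p is true at w2.
      At w3: Dia p requires p at some successor in {w2, w5, w6, w7, w8}.
        p holds at w2, so Dia p is true at w3.

Yes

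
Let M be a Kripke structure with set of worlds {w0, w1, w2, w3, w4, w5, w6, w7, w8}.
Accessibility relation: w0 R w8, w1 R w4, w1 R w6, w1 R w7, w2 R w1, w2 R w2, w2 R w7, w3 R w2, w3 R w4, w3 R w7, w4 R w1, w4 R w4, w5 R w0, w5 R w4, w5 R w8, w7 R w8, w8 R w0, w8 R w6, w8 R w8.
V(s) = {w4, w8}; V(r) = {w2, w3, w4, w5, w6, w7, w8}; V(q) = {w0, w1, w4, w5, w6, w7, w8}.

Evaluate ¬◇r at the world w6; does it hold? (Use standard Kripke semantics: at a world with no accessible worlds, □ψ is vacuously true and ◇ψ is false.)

Yes

At w6: ◇r is false, so ¬◇r is true.
  At w6: no accessible worlds, so ◇r is false.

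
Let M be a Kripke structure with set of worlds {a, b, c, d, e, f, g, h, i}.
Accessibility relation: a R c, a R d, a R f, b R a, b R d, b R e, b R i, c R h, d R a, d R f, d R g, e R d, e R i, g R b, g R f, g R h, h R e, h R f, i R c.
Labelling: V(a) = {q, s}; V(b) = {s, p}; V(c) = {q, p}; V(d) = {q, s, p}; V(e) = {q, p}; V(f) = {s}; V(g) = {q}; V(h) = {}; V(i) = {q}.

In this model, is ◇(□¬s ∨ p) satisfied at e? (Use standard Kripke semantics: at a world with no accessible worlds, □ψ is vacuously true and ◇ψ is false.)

Yes

At e: ◇(□¬s ∨ p) requires □¬s ∨ p at some successor in {d, i}.
  □¬s ∨ p holds at d, so ◇(□¬s ∨ p) is true at e.
    At d: □¬s is false, p is true, so □¬s ∨ p is true.
      At d: □¬s requires ¬s at every successor {a, f, g}.
        ¬s fails at a, so □¬s is false at d.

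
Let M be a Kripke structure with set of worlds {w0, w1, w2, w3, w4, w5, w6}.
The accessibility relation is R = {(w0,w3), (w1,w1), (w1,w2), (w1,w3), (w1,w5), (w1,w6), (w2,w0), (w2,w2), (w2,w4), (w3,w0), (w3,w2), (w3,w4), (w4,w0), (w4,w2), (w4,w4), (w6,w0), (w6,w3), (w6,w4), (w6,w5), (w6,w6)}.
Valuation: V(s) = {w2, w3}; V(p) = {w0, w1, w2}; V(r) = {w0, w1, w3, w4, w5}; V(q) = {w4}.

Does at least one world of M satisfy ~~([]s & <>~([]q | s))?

No

Let φ = ~~([]s & <>~([]q | s)). Evaluate φ at each world:
  w0 (successors {w3}): φ is false.
  w1 (successors {w1, w2, w3, w5, w6}): φ is false.
  w2 (successors {w0, w2, w4}): φ is false.
  w3 (successors {w0, w2, w4}): φ is false.
  w4 (successors {w0, w2, w4}): φ is false.
  w5 (successors ∅): φ is false.
  w6 (successors {w0, w3, w4, w5, w6}): φ is false.
For instance, at w6:
  At w6: ~([]s & <>~([]q | s)) is true, so ~~([]s & <>~([]q | s)) is false.
    At w6: []s & <>~([]q | s) is false, so ~([]s & <>~([]q | s)) is true.
      At w6: []s is false, <>~([]q | s) is true, so []s & <>~([]q | s) is false.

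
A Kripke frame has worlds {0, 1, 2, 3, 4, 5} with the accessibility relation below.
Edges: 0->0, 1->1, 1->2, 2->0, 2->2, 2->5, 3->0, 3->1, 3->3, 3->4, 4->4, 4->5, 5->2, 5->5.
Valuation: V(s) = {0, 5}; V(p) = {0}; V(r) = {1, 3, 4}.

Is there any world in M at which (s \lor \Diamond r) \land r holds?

Let φ = (s \lor \Diamond r) \land r. Evaluate φ at each world:
  0 (successors {0}): φ is false.
  1 (successors {1, 2}): φ is true.
  2 (successors {0, 2, 5}): φ is false.
  3 (successors {0, 1, 3, 4}): φ is true.
  4 (successors {4, 5}): φ is true.
  5 (successors {2, 5}): φ is false.
Detail at 1 (witness):
  At 1: s \lor \Diamond r is true, r is true, so (s \lor \Diamond r) \land r is true.
    At 1: s is false, \Diamond r is true, so s \lor \Diamond r is true.
      At 1: \Diamond r requires r at some successor in {1, 2}.
        r holds at 1, so \Diamond r is true at 1.

Yes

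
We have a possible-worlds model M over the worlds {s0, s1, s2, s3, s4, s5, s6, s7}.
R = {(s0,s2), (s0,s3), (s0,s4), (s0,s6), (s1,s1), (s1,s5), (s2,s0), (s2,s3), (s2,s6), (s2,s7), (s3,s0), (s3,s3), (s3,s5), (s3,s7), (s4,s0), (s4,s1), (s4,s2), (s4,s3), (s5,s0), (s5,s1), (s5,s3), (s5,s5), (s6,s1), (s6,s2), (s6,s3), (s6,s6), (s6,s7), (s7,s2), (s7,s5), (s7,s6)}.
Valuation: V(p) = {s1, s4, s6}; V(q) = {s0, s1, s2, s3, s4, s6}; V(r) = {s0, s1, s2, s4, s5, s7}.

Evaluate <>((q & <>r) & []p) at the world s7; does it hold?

At s7: <>((q & <>r) & []p) requires (q & <>r) & []p at some successor in {s2, s5, s6}.
  At s2: (q & <>r) & []p is false.
  At s5: (q & <>r) & []p is false.
  At s6: (q & <>r) & []p is false.
So <>((q & <>r) & []p) is false at s7.

No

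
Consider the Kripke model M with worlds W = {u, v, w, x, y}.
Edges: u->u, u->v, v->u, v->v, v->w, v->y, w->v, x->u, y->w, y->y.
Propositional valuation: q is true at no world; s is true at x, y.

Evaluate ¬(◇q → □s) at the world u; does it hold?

Recall that □ψ holds at a world iff ψ holds at every accessible world, and ◇ψ holds iff ψ holds at some accessible world.
At u: ◇q → □s is true, so ¬(◇q → □s) is false.
  At u: ◇q is false, □s is false, so ◇q → □s is true.
    At u: ◇q requires q at some successor in {u, v}.
      At u: q is false.
      At v: q is false.
    So ◇q is false at u.
    At u: □s requires s at every successor {u, v}.
      s fails at u, so □s is false at u.

No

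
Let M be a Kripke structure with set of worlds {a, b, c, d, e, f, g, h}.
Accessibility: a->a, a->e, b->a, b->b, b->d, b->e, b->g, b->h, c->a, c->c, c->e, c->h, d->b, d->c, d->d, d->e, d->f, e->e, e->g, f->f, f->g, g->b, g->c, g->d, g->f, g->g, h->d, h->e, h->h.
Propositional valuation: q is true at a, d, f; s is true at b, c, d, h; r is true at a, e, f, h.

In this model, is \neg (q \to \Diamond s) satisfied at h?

No

At h: q \to \Diamond s is true, so \neg (q \to \Diamond s) is false.
  At h: q is false, \Diamond s is true, so q \to \Diamond s is true.
    At h: \Diamond s requires s at some successor in {d, e, h}.
      s holds at d, so \Diamond s is true at h.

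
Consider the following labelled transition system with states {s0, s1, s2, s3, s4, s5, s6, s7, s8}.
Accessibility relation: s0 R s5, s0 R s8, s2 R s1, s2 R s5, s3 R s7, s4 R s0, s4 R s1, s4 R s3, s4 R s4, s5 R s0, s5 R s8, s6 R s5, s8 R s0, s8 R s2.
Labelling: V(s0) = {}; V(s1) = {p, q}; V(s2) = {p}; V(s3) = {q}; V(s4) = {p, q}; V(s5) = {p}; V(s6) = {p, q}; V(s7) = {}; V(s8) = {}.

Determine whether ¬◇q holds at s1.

At s1: ◇q is false, so ¬◇q is true.
  At s1: no accessible worlds, so ◇q is false.

Yes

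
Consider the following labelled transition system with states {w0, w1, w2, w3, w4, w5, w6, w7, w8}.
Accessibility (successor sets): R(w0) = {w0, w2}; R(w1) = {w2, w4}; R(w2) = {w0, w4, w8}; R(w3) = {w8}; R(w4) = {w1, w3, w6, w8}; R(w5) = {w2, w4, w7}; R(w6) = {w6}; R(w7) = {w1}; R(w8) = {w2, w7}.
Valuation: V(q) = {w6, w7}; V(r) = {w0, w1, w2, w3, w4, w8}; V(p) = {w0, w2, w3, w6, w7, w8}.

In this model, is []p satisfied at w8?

Yes

At w8: []p requires p at every successor {w2, w7}.
  At w2: p is true.
  At w7: p is true.
So []p is true at w8.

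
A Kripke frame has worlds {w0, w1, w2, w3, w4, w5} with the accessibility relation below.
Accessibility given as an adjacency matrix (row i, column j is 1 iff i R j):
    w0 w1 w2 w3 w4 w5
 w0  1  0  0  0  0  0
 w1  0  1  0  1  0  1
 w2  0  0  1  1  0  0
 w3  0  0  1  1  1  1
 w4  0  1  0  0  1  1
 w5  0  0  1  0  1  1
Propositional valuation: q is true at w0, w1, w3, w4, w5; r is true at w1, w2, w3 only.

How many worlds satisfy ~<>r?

Recall that <>ψ holds at a world iff ψ holds at some accessible world.
Let φ = ~<>r. Evaluate φ at each world:
  w0 (successors {w0}): φ is true.
  w1 (successors {w1, w3, w5}): φ is false.
  w2 (successors {w2, w3}): φ is false.
  w3 (successors {w2, w3, w4, w5}): φ is false.
  w4 (successors {w1, w4, w5}): φ is false.
  w5 (successors {w2, w4, w5}): φ is false.
For instance, at w4:
  At w4: <>r is true, so ~<>r is false.
    At w4: <>r requires r at some successor in {w1, w4, w5}.
      r holds at w1, so <>r is true at w4.
Satisfying worlds: {w0}

1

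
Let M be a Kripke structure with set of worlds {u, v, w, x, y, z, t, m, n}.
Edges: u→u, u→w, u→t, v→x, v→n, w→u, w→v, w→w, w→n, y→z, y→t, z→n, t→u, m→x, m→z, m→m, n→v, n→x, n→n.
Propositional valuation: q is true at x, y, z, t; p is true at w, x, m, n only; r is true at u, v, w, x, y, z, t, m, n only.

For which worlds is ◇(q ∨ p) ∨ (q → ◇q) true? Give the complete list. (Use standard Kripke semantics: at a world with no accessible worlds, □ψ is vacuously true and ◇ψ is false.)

Let φ = ◇(q ∨ p) ∨ (q → ◇q). Evaluate φ at each world:
  u (successors {u, w, t}): φ is true.
  v (successors {x, n}): φ is true.
  w (successors {u, v, w, n}): φ is true.
  x (successors ∅): φ is false.
  y (successors {z, t}): φ is true.
  z (successors {n}): φ is true.
  t (successors {u}): φ is false.
  m (successors {x, z, m}): φ is true.
  n (successors {v, x, n}): φ is true.
For instance, at w:
  At w: ◇(q ∨ p) is true, q → ◇q is true, so ◇(q ∨ p) ∨ (q → ◇q) is true.
    At w: ◇(q ∨ p) requires q ∨ p at some successor in {u, v, w, n}.
      q ∨ p holds at w, so ◇(q ∨ p) is true at w.
    At w: q is false, ◇q is false, so q → ◇q is true.
      At w: ◇q requires q at some successor in {u, v, w, n}.
        At u: q is false.
        At v: q is false.
        At w: q is false.
        At n: q is false.
      So ◇q is false at w.
Satisfying worlds: {u, v, w, y, z, m, n}

u, v, w, y, z, m, n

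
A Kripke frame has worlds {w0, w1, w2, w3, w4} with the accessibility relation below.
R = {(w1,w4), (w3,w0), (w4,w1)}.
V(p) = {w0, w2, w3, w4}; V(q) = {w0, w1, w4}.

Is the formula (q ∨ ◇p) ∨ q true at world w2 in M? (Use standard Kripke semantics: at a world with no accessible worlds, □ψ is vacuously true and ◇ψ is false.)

Recall that ◇ψ holds at a world iff ψ holds at some accessible world.
At w2: q ∨ ◇p is false, q is false, so (q ∨ ◇p) ∨ q is false.
  At w2: q is false, ◇p is false, so q ∨ ◇p is false.
    At w2: no accessible worlds, so ◇p is false.

No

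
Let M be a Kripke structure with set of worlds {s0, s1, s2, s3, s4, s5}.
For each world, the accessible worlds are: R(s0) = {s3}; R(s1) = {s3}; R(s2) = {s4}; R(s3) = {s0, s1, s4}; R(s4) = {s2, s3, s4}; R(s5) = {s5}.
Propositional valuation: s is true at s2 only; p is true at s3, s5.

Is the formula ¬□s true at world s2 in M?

At s2: □s is false, so ¬□s is true.
  At s2: □s requires s at every successor {s4}.
    s fails at s4, so □s is false at s2.

Yes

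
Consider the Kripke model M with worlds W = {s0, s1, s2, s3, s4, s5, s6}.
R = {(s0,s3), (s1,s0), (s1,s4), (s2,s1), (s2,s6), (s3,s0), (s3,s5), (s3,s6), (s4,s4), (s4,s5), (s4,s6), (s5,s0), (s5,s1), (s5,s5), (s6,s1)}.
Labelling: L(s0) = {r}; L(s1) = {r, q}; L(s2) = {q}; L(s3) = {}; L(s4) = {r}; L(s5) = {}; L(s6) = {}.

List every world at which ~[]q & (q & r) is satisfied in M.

Recall that []ψ holds at a world iff ψ holds at every accessible world, and <>ψ holds iff ψ holds at some accessible world.
Let φ = ~[]q & (q & r). Evaluate φ at each world:
  s0 (successors {s3}): φ is false.
  s1 (successors {s0, s4}): φ is true.
  s2 (successors {s1, s6}): φ is false.
  s3 (successors {s0, s5, s6}): φ is false.
  s4 (successors {s4, s5, s6}): φ is false.
  s5 (successors {s0, s1, s5}): φ is false.
  s6 (successors {s1}): φ is false.
For instance, at s6:
  At s6: ~[]q is false, q & r is false, so ~[]q & (q & r) is false.
    At s6: []q is true, so ~[]q is false.
      At s6: []q requires q at every successor {s1}.
        At s1: q is true.
      So []q is true at s6.
Satisfying worlds: {s1}

s1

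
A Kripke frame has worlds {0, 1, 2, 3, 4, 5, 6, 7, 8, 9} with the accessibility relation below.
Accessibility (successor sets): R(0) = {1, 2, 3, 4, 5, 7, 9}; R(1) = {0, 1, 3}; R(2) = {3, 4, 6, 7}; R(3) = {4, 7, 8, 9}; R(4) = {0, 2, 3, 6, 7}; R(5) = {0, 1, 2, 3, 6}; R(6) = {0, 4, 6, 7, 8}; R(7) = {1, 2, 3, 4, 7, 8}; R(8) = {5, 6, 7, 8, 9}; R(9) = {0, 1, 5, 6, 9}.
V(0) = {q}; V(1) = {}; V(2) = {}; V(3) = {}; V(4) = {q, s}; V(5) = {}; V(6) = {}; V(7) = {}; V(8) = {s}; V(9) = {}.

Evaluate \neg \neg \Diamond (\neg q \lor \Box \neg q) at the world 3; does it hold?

Yes

Recall that \Box ψ holds at a world iff ψ holds at every accessible world, and \Diamond ψ holds iff ψ holds at some accessible world.
At 3: \neg \Diamond (\neg q \lor \Box \neg q) is false, so \neg \neg \Diamond (\neg q \lor \Box \neg q) is true.
  At 3: \Diamond (\neg q \lor \Box \neg q) is true, so \neg \Diamond (\neg q \lor \Box \neg q) is false.
    At 3: \Diamond (\neg q \lor \Box \neg q) requires \neg q \lor \Box \neg q at some successor in {4, 7, 8, 9}.
      \neg q \lor \Box \neg q holds at 7, so \Diamond (\neg q \lor \Box \neg q) is true at 3.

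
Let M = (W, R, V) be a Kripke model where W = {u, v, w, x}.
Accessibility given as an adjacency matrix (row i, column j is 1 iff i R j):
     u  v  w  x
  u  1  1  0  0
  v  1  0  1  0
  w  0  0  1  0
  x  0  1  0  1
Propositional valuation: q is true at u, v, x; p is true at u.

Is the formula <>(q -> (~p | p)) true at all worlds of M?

Yes

Let φ = <>(q -> (~p | p)). Evaluate φ at each world:
  u (successors {u, v}): φ is true.
  v (successors {u, w}): φ is true.
  w (successors {w}): φ is true.
  x (successors {v, x}): φ is true.
For instance, at w:
  At w: <>(q -> (~p | p)) requires q -> (~p | p) at some successor in {w}.
    q -> (~p | p) holds at w, so <>(q -> (~p | p)) is true at w.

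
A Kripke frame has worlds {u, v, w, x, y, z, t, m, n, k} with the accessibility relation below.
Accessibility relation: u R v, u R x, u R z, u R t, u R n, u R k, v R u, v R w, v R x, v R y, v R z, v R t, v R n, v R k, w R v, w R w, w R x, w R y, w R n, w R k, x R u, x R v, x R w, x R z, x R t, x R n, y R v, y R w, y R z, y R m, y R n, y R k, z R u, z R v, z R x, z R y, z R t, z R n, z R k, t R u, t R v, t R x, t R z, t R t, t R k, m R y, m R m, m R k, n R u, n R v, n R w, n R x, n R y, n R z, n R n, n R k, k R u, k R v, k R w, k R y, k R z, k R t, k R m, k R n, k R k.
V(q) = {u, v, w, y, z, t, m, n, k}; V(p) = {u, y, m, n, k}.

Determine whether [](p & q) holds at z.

No

At z: [](p & q) requires p & q at every successor {u, v, x, y, t, n, k}.
  p & q fails at v, so [](p & q) is false at z.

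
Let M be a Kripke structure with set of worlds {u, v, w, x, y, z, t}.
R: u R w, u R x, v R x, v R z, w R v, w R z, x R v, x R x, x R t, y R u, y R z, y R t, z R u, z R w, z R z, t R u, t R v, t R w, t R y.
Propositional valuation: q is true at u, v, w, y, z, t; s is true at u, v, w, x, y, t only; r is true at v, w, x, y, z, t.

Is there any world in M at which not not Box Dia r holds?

Recall that Box ψ holds at a world iff ψ holds at every accessible world, and Dia ψ holds iff ψ holds at some accessible world.
Let φ = not not Box Dia r. Evaluate φ at each world:
  u (successors {w, x}): φ is true.
  v (successors {x, z}): φ is true.
  w (successors {v, z}): φ is true.
  x (successors {v, x, t}): φ is true.
  y (successors {u, z, t}): φ is true.
  z (successors {u, w, z}): φ is true.
  t (successors {u, v, w, y}): φ is true.
Detail at u (witness):
  At u: not Box Dia r is false, so not not Box Dia r is true.
    At u: Box Dia r is true, so not Box Dia r is false.
      At u: Box Dia r requires Dia r at every successor {w, x}.
        At w: Dia r is true.
        At x: Dia r is true.
      So Box Dia r is true at u.

Yes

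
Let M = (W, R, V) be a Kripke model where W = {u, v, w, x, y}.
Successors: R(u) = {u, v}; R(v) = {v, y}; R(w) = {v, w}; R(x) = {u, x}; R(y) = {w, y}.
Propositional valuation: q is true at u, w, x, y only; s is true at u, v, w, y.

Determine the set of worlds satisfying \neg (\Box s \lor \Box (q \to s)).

x

Let φ = \neg (\Box s \lor \Box (q \to s)). Evaluate φ at each world:
  u (successors {u, v}): φ is false.
  v (successors {v, y}): φ is false.
  w (successors {v, w}): φ is false.
  x (successors {u, x}): φ is true.
  y (successors {w, y}): φ is false.
For instance, at w:
  At w: \Box s \lor \Box (q \to s) is true, so \neg (\Box s \lor \Box (q \to s)) is false.
    At w: \Box s is true, \Box (q \to s) is true, so \Box s \lor \Box (q \to s) is true.
      At w: \Box s requires s at every successor {v, w}.
        At v: s is true.
        At w: s is true.
      So \Box s is true at w.
      At w: \Box (q \to s) requires q \to s at every successor {v, w}.
        At v: q \to s is true.
        At w: q \to s is true.
      So \Box (q \to s) is true at w.
Satisfying worlds: {x}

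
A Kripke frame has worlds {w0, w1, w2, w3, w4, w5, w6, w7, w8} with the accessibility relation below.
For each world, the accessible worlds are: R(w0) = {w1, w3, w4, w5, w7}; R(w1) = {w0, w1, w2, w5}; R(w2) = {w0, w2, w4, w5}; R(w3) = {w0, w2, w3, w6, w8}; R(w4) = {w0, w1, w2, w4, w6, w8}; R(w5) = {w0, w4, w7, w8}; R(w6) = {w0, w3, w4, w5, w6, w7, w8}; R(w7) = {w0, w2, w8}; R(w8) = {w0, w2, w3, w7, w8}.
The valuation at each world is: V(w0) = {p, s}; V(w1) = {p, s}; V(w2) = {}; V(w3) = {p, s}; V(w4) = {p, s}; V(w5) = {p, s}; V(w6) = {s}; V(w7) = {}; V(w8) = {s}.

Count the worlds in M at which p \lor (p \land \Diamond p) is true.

5

Let φ = p \lor (p \land \Diamond p). Evaluate φ at each world:
  w0 (successors {w1, w3, w4, w5, w7}): φ is true.
  w1 (successors {w0, w1, w2, w5}): φ is true.
  w2 (successors {w0, w2, w4, w5}): φ is false.
  w3 (successors {w0, w2, w3, w6, w8}): φ is true.
  w4 (successors {w0, w1, w2, w4, w6, w8}): φ is true.
  w5 (successors {w0, w4, w7, w8}): φ is true.
  w6 (successors {w0, w3, w4, w5, w6, w7, w8}): φ is false.
  w7 (successors {w0, w2, w8}): φ is false.
  w8 (successors {w0, w2, w3, w7, w8}): φ is false.
For instance, at w4:
  At w4: p is true, p \land \Diamond p is true, so p \lor (p \land \Diamond p) is true.
    At w4: p is true, \Diamond p is true, so p \land \Diamond p is true.
      At w4: \Diamond p requires p at some successor in {w0, w1, w2, w4, w6, w8}.
        p holds at w0, so \Diamond p is true at w4.
Satisfying worlds: {w0, w1, w3, w4, w5}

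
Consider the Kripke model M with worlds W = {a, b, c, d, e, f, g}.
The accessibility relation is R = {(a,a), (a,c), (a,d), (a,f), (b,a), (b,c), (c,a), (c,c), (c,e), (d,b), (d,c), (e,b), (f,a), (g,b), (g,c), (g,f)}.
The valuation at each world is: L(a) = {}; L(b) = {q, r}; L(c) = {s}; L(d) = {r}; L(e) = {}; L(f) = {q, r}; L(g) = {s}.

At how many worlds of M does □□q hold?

0

Recall that □ψ holds at a world iff ψ holds at every accessible world, and ◇ψ holds iff ψ holds at some accessible world.
Let φ = □□q. Evaluate φ at each world:
  a (successors {a, c, d, f}): φ is false.
  b (successors {a, c}): φ is false.
  c (successors {a, c, e}): φ is false.
  d (successors {b, c}): φ is false.
  e (successors {b}): φ is false.
  f (successors {a}): φ is false.
  g (successors {b, c, f}): φ is false.
For instance, at g:
  At g: □□q requires □q at every successor {b, c, f}.
    □q fails at b, so □□q is false at g.
      At b: □q requires q at every successor {a, c}.
        q fails at a, so □q is false at b.
Satisfying worlds: none.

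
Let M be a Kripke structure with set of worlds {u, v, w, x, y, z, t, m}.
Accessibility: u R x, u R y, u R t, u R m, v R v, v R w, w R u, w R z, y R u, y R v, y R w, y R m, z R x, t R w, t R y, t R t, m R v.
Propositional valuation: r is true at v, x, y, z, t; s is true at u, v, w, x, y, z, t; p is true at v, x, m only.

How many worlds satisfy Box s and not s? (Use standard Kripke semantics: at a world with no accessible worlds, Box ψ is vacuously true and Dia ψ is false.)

Let φ = Box s and not s. Evaluate φ at each world:
  u (successors {x, y, t, m}): φ is false.
  v (successors {v, w}): φ is false.
  w (successors {u, z}): φ is false.
  x (successors ∅): φ is false.
  y (successors {u, v, w, m}): φ is false.
  z (successors {x}): φ is false.
  t (successors {w, y, t}): φ is false.
  m (successors {v}): φ is true.
For instance, at m:
  At m: Box s is true, not s is true, so Box s and not s is true.
    At m: Box s requires s at every successor {v}.
      At v: s is true.
    So Box s is true at m.
Satisfying worlds: {m}

1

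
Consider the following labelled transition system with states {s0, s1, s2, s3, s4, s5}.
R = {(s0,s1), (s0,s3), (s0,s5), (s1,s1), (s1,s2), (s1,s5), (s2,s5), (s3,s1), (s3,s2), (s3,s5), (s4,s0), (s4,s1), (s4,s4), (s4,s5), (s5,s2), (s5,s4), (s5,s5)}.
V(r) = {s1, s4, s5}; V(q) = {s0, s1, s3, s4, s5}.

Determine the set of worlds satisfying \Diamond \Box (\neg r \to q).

Recall that \Box ψ holds at a world iff ψ holds at every accessible world, and \Diamond ψ holds iff ψ holds at some accessible world.
Let φ = \Diamond \Box (\neg r \to q). Evaluate φ at each world:
  s0 (successors {s1, s3, s5}): φ is false.
  s1 (successors {s1, s2, s5}): φ is true.
  s2 (successors {s5}): φ is false.
  s3 (successors {s1, s2, s5}): φ is true.
  s4 (successors {s0, s1, s4, s5}): φ is true.
  s5 (successors {s2, s4, s5}): φ is true.
For instance, at s5:
  At s5: \Diamond \Box (\neg r \to q) requires \Box (\neg r \to q) at some successor in {s2, s4, s5}.
    \Box (\neg r \to q) holds at s2, so \Diamond \Box (\neg r \to q) is true at s5.
      At s2: \Box (\neg r \to q) requires \neg r \to q at every successor {s5}.
        At s5: \neg r \to q is true.
      So \Box (\neg r \to q) is true at s2.
Satisfying worlds: {s1, s3, s4, s5}

s1, s3, s4, s5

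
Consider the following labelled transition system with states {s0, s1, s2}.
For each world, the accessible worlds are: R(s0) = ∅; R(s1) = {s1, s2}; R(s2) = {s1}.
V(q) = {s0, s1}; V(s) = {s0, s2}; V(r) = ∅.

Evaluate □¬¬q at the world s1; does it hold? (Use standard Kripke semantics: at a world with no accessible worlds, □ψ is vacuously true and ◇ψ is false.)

No

At s1: □¬¬q requires ¬¬q at every successor {s1, s2}.
  ¬¬q fails at s2, so □¬¬q is false at s1.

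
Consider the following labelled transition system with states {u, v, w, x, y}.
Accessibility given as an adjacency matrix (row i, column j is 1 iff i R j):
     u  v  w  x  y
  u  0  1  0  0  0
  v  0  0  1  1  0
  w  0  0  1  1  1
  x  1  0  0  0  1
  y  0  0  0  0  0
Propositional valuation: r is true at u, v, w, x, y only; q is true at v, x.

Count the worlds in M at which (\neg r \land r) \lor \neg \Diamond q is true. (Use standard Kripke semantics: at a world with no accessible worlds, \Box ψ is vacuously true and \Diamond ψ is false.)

Let φ = (\neg r \land r) \lor \neg \Diamond q. Evaluate φ at each world:
  u (successors {v}): φ is false.
  v (successors {w, x}): φ is false.
  w (successors {w, x, y}): φ is false.
  x (successors {u, y}): φ is true.
  y (successors ∅): φ is true.
For instance, at u:
  At u: \neg r \land r is false, \neg \Diamond q is false, so (\neg r \land r) \lor \neg \Diamond q is false.
    At u: \Diamond q is true, so \neg \Diamond q is false.
      At u: \Diamond q requires q at some successor in {v}.
        q holds at v, so \Diamond q is true at u.
Satisfying worlds: {x, y}

2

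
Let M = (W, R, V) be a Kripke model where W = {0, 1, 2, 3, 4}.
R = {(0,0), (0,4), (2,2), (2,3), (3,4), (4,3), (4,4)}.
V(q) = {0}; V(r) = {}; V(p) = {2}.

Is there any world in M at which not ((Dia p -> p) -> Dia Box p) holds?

Let φ = not ((Dia p -> p) -> Dia Box p). Evaluate φ at each world:
  0 (successors {0, 4}): φ is true.
  1 (successors ∅): φ is true.
  2 (successors {2, 3}): φ is true.
  3 (successors {4}): φ is true.
  4 (successors {3, 4}): φ is true.
Detail at 0 (witness):
  At 0: (Dia p -> p) -> Dia Box p is false, so not ((Dia p -> p) -> Dia Box p) is true.
    At 0: Dia p -> p is true, Dia Box p is false, so (Dia p -> p) -> Dia Box p is false.
      At 0: Dia p is false, p is false, so Dia p -> p is true.
      At 0: Dia Box p requires Box p at some successor in {0, 4}.
        At 0: Box p is false.
        At 4: Box p is false.
      So Dia Box p is false at 0.

Yes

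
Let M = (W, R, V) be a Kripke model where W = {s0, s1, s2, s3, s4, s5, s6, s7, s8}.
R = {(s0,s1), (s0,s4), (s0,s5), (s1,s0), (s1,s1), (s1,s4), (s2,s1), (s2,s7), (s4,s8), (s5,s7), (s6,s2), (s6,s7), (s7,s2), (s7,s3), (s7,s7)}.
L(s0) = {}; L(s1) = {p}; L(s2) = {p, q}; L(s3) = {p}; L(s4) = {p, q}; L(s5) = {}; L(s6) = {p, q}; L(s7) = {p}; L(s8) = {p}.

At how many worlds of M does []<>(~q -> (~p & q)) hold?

Recall that []ψ holds at a world iff ψ holds at every accessible world, and <>ψ holds iff ψ holds at some accessible world.
Let φ = []<>(~q -> (~p & q)). Evaluate φ at each world:
  s0 (successors {s1, s4, s5}): φ is false.
  s1 (successors {s0, s1, s4}): φ is false.
  s2 (successors {s1, s7}): φ is true.
  s3 (successors ∅): φ is true.
  s4 (successors {s8}): φ is false.
  s5 (successors {s7}): φ is true.
  s6 (successors {s2, s7}): φ is false.
  s7 (successors {s2, s3, s7}): φ is false.
  s8 (successors ∅): φ is true.
For instance, at s7:
  At s7: []<>(~q -> (~p & q)) requires <>(~q -> (~p & q)) at every successor {s2, s3, s7}.
    <>(~q -> (~p & q)) fails at s2, so []<>(~q -> (~p & q)) is false at s7.
      At s2: <>(~q -> (~p & q)) requires ~q -> (~p & q) at some successor in {s1, s7}.
        At s1: ~q -> (~p & q) is false.
        At s7: ~q -> (~p & q) is false.
      So <>(~q -> (~p & q)) is false at s2.
Satisfying worlds: {s2, s3, s5, s8}

4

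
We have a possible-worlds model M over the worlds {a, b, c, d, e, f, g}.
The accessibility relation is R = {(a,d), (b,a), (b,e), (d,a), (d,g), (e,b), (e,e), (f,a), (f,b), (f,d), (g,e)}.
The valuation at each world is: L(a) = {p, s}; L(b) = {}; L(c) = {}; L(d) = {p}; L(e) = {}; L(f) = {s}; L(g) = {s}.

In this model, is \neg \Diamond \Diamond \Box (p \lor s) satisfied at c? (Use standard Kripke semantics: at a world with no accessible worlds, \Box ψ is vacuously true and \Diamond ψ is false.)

At c: \Diamond \Diamond \Box (p \lor s) is false, so \neg \Diamond \Diamond \Box (p \lor s) is true.
  At c: no accessible worlds, so \Diamond \Diamond \Box (p \lor s) is false.

Yes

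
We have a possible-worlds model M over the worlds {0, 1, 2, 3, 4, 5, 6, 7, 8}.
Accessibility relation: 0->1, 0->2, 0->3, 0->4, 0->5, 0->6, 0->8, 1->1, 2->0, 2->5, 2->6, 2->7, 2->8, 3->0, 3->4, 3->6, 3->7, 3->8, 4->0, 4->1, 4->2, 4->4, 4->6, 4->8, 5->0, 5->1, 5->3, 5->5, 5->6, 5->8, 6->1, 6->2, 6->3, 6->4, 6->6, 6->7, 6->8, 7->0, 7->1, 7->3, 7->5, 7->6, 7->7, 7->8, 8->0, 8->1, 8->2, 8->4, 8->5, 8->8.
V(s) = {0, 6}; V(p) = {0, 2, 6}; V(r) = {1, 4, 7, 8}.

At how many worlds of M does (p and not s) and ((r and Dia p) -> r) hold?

1

Let φ = (p and not s) and ((r and Dia p) -> r). Evaluate φ at each world:
  0 (successors {1, 2, 3, 4, 5, 6, 8}): φ is false.
  1 (successors {1}): φ is false.
  2 (successors {0, 5, 6, 7, 8}): φ is true.
  3 (successors {0, 4, 6, 7, 8}): φ is false.
  4 (successors {0, 1, 2, 4, 6, 8}): φ is false.
  5 (successors {0, 1, 3, 5, 6, 8}): φ is false.
  6 (successors {1, 2, 3, 4, 6, 7, 8}): φ is false.
  7 (successors {0, 1, 3, 5, 6, 7, 8}): φ is false.
  8 (successors {0, 1, 2, 4, 5, 8}): φ is false.
For instance, at 2:
  At 2: p and not s is true, (r and Dia p) -> r is true, so (p and not s) and ((r and Dia p) -> r) is true.
    At 2: r and Dia p is false, r is false, so (r and Dia p) -> r is true.
      At 2: r is false, Dia p is true, so r and Dia p is false.
Satisfying worlds: {2}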